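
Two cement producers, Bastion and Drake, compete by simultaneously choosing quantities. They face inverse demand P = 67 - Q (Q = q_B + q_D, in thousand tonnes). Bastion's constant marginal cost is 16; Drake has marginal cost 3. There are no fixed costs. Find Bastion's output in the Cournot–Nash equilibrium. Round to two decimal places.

12.67

Bastion's profit: π_B = (67 - Q)q_B - (16q_B). Setting ∂π_B/∂q_B = 0: 51 - 2q_B - (q_D) = 0.
Drake's first-order condition: 64 - 2q_D - (q_B) = 0.
Rearranging gives the reaction functions q_B = (51 - q_D)/2 and q_D = (64 - q_B)/2.
Substituting one into the other gives q_B = 38/3 and q_D = 77/3.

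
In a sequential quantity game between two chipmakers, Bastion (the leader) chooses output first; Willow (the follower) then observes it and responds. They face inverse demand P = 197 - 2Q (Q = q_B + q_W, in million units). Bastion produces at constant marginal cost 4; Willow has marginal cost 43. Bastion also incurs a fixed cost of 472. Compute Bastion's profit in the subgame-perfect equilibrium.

2892

The follower Willow best-responds to any q_B: π_W = (197 - 2Q)q_W - 43q_W.
Setting the follower's marginal profit to zero, 154 - 2q_B - 4q_W = 0, i.e. q_W = (154 - 2q_B)/4.
The leader anticipates this reaction. Substituting into P = 197 - 2Q gives P = 120 - q_B, so π_B = (120 - q_B)q_B - 4q_B.
Leader FOC: 116 - 2q_B = 0, so q_B = 58.
Then q_W = (154 - 2·58)/4 = 19/2.
Price P = 197 - 2·(135/2) = 62.
Bastion's profit: (62 - 4)·58 - 472 = 2892.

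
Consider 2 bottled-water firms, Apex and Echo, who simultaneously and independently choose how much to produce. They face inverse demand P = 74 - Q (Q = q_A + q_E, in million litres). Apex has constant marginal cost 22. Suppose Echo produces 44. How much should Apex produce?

With the rival's output fixed at 44, Apex's profit is π_A = (74 - 44 - q_A)q_A - (22q_A) = (30 - q_A)q_A - (22q_A).
∂π_A/∂q_A = 8 - 2q_A = 0, so q_A = 4.

4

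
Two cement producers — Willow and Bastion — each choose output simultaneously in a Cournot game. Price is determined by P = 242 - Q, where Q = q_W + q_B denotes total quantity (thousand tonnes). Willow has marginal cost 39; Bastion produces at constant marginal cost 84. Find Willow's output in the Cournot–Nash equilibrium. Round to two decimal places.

Willow's profit: π_W = (242 - Q)q_W - (39q_W). Setting ∂π_W/∂q_W = 0: 203 - 2q_W - (q_B) = 0.
Bastion's profit: π_B = (242 - Q)q_B - (84q_B). Setting ∂π_B/∂q_B = 0: 158 - 2q_B - (q_W) = 0.
So q_W = (203 - q_B)/2 and q_B = (158 - q_W)/2.
Substituting one into the other gives q_W = 248/3 and q_B = 113/3.

82.67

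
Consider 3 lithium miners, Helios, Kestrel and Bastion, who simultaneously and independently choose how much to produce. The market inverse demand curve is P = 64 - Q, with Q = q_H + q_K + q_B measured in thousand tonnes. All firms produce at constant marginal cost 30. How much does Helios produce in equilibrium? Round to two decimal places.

A representative firm's profit is π_i = q_i(64 - Q) - 30q_i.
Setting ∂π_i/∂q_i = 0 with rivals' quantities fixed: 34 - 2q_i - Σ_{j≠i} q_j = 0.
With identical firms every q_j equals q_i, so Σ_{j≠i} q_j = 2q_i and 34 = 4q_i, giving q_i = 17/2.

8.50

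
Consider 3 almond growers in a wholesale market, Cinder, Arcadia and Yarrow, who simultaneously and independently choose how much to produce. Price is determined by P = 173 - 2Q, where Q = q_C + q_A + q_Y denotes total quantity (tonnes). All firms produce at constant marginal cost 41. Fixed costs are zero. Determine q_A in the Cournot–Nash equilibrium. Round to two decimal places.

A representative firm's profit is π_i = q_i(173 - 2Q) - 41q_i.
Setting ∂π_i/∂q_i = 0 with rivals' quantities fixed: 132 - 4q_i - 2·Σ_{j≠i} q_j = 0.
By symmetry each firm produces the same amount; substituting Σ_{j≠i} q_j = 2q_i yields q_i = 132/8 = 33/2.

16.50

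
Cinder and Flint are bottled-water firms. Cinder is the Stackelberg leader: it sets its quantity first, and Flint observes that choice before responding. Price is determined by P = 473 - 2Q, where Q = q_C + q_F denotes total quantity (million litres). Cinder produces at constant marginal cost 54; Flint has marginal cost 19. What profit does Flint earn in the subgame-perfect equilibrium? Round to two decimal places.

Solve by backward induction. Given q_C, the follower Flint maximises π_F = (473 - 2q_C - 2q_F)q_F - 19q_F.
∂π_F/∂q_F = 454 - 2q_C - 4q_F = 0 gives the reaction function q_F = (454 - 2q_C)/4.
Cinder substitutes q_F(q_C) into its own profit: π_C = q_C(473 - 2q_C - (454 - 2q_C)/2) - 54q_C = (246 - q_C)q_C - 54q_C.
The leader's first-order condition 192 - 2q_C = 0 yields q_C = 96.
Then q_F = (454 - 2·96)/4 = 131/2.
Price P = 473 - 2·(323/2) = 150.
Flint's profit: (150 - 19)·(131/2) = 8580.5000.

8580.50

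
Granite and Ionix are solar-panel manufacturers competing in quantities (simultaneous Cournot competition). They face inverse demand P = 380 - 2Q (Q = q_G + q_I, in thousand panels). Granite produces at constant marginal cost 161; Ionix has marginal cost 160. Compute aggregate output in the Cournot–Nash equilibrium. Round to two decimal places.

73.17

Granite's profit: π_G = (380 - 2Q)q_G - (161q_G). Setting ∂π_G/∂q_G = 0: 219 - 4q_G - 2(q_I) = 0.
Ionix's profit: π_I = (380 - 2Q)q_I - (160q_I). Setting ∂π_I/∂q_I = 0: 220 - 4q_I - 2(q_G) = 0.
Best responses: q_G = (219 - 2q_I)/4, q_I = (220 - 2q_G)/4.
Solving the pair: q_G = 109/3, q_I = 221/6.
Total output Q = 109/3 + 221/6 = 439/6.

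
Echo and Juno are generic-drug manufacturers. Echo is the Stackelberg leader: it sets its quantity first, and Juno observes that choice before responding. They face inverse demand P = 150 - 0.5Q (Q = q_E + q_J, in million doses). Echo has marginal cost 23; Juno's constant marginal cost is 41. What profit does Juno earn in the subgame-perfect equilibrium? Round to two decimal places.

666.13

The follower Juno best-responds to any q_E: π_J = (150 - 0.5Q)q_J - 41q_J.
∂π_J/∂q_J = 109 - (1/2)q_E - q_J = 0 gives the reaction function q_J = (109 - (1/2)q_E).
Echo substitutes q_J(q_E) into its own profit: π_E = q_E(150 - (1/2)q_E - (109 - (1/2)q_E)/2) - 23q_E = (191/2 - (1/4)q_E)q_E - 23q_E.
Leader FOC: 145/2 - (1/2)q_E = 0, so q_E = 145.
Then q_J = (109 - (1/2)·145) = 73/2.
Price P = 150 - (1/2)·(363/2) = 237/4.
Juno's profit: (237/4 - 41)·(73/2) = 666.1250.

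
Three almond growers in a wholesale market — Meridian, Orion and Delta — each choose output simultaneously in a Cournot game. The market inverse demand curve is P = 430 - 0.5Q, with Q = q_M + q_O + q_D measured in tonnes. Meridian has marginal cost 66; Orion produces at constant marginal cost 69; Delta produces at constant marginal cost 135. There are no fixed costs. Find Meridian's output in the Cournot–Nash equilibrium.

218

Meridian's profit: π_M = (430 - 0.5Q)q_M - (66q_M). Setting ∂π_M/∂q_M = 0: 364 - q_M - (1/2)(q_O + q_D) = 0.
Orion's first-order condition: 361 - q_O - (1/2)(q_M + q_D) = 0.
Delta's profit: π_D = (430 - 0.5Q)q_D - (135q_D). Setting ∂π_D/∂q_D = 0: 295 - q_D - (1/2)(q_M + q_O) = 0.
Adding the 3 conditions: 1020 − Q − Q = 0, i.e. Q = 510.
Back-substituting: q_M = (364 − 255)/(1/2) = 218, q_O = (361 − 255)/(1/2) = 212, q_D = (295 − 255)/(1/2) = 80.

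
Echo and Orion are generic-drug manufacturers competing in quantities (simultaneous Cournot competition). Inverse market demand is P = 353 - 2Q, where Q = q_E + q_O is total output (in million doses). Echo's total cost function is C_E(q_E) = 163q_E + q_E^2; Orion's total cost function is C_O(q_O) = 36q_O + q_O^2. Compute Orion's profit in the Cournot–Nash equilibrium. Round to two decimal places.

6786.57

Echo's profit: π_E = (353 - 2Q)q_E - (163q_E + q_E²). Setting ∂π_E/∂q_E = 0: 190 - 6q_E - 2(q_O) = 0.
Orion's profit: π_O = (353 - 2Q)q_O - (36q_O + q_O²). Setting ∂π_O/∂q_O = 0: 317 - 6q_O - 2(q_E) = 0.
So q_E = (190 - 2q_O)/6 and q_O = (317 - 2q_E)/6.
Solving the pair: q_E = 253/16, q_O = 761/16.
Price P = 353 - 2·(507/8) = 905/4.
Orion's profit: (905/4)·(761/16) - 36·(761/16) - (761/16)² = 6786.5742.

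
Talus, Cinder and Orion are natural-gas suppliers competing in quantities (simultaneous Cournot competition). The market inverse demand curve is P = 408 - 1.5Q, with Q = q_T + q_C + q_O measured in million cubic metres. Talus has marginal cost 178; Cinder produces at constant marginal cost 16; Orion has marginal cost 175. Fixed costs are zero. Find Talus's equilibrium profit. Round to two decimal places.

176.04

Talus's profit: π_T = (408 - 1.5Q)q_T - (178q_T). Setting ∂π_T/∂q_T = 0: 230 - 3q_T - (3/2)(q_C + q_O) = 0.
Cinder's profit: π_C = (408 - 1.5Q)q_C - (16q_C). Setting ∂π_C/∂q_C = 0: 392 - 3q_C - (3/2)(q_T + q_O) = 0.
Orion's first-order condition: 233 - 3q_O - (3/2)(q_T + q_C) = 0.
Adding the 3 first-order conditions: 855 − 6Q = 0, so Q = 285/2.
Back-substituting: q_T = (230 − 855/4)/(3/2) = 65/6, q_C = (392 − 855/4)/(3/2) = 713/6, q_O = (233 − 855/4)/(3/2) = 77/6.
Price P = 408 - (3/2)·(285/2) = 777/4.
Talus's profit: (777/4 - 178)·(65/6) = 176.0417.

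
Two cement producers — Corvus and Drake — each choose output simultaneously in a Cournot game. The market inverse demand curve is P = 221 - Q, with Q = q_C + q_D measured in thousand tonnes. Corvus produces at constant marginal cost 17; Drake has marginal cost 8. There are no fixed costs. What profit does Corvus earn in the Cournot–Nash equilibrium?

4225

Corvus's profit: π_C = (221 - Q)q_C - (17q_C). Setting ∂π_C/∂q_C = 0: 204 - 2q_C - (q_D) = 0.
Drake's profit: π_D = (221 - Q)q_D - (8q_D). Setting ∂π_D/∂q_D = 0: 213 - 2q_D - (q_C) = 0.
Rearranging gives the reaction functions q_C = (204 - q_D)/2 and q_D = (213 - q_C)/2.
Solving the pair: q_C = 65, q_D = 74.
Price P = 221 - 139 = 82.
Corvus's profit: (82 - 17)·65 = 4225.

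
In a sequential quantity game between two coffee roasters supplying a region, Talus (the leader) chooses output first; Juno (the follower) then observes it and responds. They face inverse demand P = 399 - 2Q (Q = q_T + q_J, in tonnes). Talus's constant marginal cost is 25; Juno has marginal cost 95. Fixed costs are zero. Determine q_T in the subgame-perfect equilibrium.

Solve by backward induction. Given q_T, the follower Juno maximises π_J = (399 - 2q_T - 2q_J)q_J - 95q_J.
Follower FOC: 304 - 2q_T - 4q_J = 0, so q_J(q_T) = (304 - 2q_T)/4.
The leader anticipates this reaction. Substituting into P = 399 - 2Q gives P = 247 - q_T, so π_T = (247 - q_T)q_T - 25q_T.
Maximising: ∂π_T/∂q_T = 222 - 2q_T = 0, giving q_T = 111.
Then q_J = (304 - 2·111)/4 = 41/2.

111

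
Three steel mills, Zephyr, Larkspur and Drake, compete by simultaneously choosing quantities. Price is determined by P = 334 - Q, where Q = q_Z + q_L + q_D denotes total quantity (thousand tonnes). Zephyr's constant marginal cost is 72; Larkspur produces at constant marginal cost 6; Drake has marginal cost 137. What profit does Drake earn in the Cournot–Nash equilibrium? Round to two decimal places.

0.06

Zephyr's profit: π_Z = (334 - Q)q_Z - (72q_Z). Setting ∂π_Z/∂q_Z = 0: 262 - 2q_Z - (q_L + q_D) = 0.
Larkspur's profit: π_L = (334 - Q)q_L - (6q_L). Setting ∂π_L/∂q_L = 0: 328 - 2q_L - (q_Z + q_D) = 0.
Drake's first-order condition: 197 - 2q_D - (q_Z + q_L) = 0.
Adding the 3 conditions: 787 − 2Q − 2Q = 0, i.e. Q = 787/4.
Back-substituting: q_Z = (262 − 787/4) = 261/4, q_L = (328 − 787/4) = 525/4, q_D = (197 − 787/4) = 1/4.
Price P = 334 - 787/4 = 549/4.
Drake's profit: (549/4 - 137)·(1/4) = 1/16.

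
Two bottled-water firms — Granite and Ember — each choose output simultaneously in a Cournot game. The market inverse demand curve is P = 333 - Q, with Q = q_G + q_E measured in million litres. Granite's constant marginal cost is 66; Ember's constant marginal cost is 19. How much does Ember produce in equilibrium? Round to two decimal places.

120.33

Granite's profit: π_G = (333 - Q)q_G - (66q_G). Setting ∂π_G/∂q_G = 0: 267 - 2q_G - (q_E) = 0.
Ember's profit: π_E = (333 - Q)q_E - (19q_E). Setting ∂π_E/∂q_E = 0: 314 - 2q_E - (q_G) = 0.
Rearranging gives the reaction functions q_G = (267 - q_E)/2 and q_E = (314 - q_G)/2.
Substituting one into the other gives q_G = 220/3 and q_E = 361/3.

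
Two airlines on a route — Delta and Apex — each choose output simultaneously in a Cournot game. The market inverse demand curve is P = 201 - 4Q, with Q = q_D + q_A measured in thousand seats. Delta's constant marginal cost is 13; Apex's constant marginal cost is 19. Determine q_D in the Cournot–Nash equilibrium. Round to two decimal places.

Delta's profit: π_D = (201 - 4Q)q_D - (13q_D). Setting ∂π_D/∂q_D = 0: 188 - 8q_D - 4(q_A) = 0.
Apex's profit: π_A = (201 - 4Q)q_A - (19q_A). Setting ∂π_A/∂q_A = 0: 182 - 8q_A - 4(q_D) = 0.
Rearranging gives the reaction functions q_D = (188 - 4q_A)/8 and q_A = (182 - 4q_D)/8.
Substituting one into the other gives q_D = 97/6 and q_A = 44/3.

16.17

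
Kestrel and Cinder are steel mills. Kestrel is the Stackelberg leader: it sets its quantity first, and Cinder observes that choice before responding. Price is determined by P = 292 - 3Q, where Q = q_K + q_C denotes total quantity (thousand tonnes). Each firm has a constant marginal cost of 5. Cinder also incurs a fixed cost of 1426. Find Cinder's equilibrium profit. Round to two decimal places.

290.02

The follower Cinder best-responds to any q_K: π_C = (292 - 3Q)q_C - 5q_C.
Follower FOC: 287 - 3q_K - 6q_C = 0, so q_C(q_K) = (287 - 3q_K)/6.
The leader anticipates this reaction. Substituting into P = 292 - 3Q gives P = 297/2 - (3/2)q_K, so π_K = (297/2 - (3/2)q_K)q_K - 5q_K.
The leader's first-order condition 287/2 - 3q_K = 0 yields q_K = 287/6.
Then q_C = (287 - 3·(287/6))/6 = 287/12.
Price P = 292 - 3·(287/4) = 307/4.
Cinder's profit: (307/4 - 5)·(287/12) - 1426 = 290.0208.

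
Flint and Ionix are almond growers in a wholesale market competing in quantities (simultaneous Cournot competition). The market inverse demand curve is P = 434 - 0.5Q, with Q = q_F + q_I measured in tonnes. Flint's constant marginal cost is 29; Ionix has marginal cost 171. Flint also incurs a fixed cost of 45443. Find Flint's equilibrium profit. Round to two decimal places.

Flint's profit: π_F = (434 - 0.5Q)q_F - (29q_F). Setting ∂π_F/∂q_F = 0: 405 - q_F - (1/2)(q_I) = 0.
Ionix's profit: π_I = (434 - 0.5Q)q_I - (171q_I). Setting ∂π_I/∂q_I = 0: 263 - q_I - (1/2)(q_F) = 0.
So q_F = (405 - (1/2)q_I) and q_I = (263 - (1/2)q_F).
Solving the pair: q_F = 1094/3, q_I = 242/3.
Price P = 434 - (1/2)·(1336/3) = 634/3.
Flint's profit: (634/3 - 29)·(1094/3) - 45443 = 21047.8889.

21047.89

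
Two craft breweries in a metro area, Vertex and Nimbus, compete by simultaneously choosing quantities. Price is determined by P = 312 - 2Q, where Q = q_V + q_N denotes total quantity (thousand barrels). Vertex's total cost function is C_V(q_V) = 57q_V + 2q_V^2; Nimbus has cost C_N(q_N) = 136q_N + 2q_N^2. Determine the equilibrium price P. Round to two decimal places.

Vertex's profit: π_V = (312 - 2Q)q_V - (57q_V + 2q_V²). Setting ∂π_V/∂q_V = 0: 255 - 8q_V - 2(q_N) = 0.
Nimbus's first-order condition: 176 - 8q_N - 2(q_V) = 0.
Best responses: q_V = (255 - 2q_N)/8, q_N = (176 - 2q_V)/8.
Solving the pair: q_V = 422/15, q_N = 449/30.
Total output Q = 431/10, so price P = 312 - 2·(431/10) = 1129/5.

225.80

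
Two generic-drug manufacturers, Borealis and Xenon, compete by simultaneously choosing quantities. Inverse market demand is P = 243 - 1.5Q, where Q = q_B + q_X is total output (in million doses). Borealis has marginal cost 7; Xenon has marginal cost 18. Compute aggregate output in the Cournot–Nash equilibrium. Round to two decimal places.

102.44

Borealis's profit: π_B = (243 - 1.5Q)q_B - (7q_B). Setting ∂π_B/∂q_B = 0: 236 - 3q_B - (3/2)(q_X) = 0.
Xenon's first-order condition: 225 - 3q_X - (3/2)(q_B) = 0.
Best responses: q_B = (236 - (3/2)q_X)/3, q_X = (225 - (3/2)q_B)/3.
Solving the pair: q_B = 494/9, q_X = 428/9.
Total output Q = 494/9 + 428/9 = 922/9.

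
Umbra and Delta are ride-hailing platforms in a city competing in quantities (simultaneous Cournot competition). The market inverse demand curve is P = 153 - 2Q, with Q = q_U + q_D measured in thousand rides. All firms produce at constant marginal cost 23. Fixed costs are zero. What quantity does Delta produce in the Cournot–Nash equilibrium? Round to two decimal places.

A representative firm's profit is π_i = q_i(153 - 2Q) - 23q_i.
Setting ∂π_i/∂q_i = 0 with rivals' quantities fixed: 130 - 4q_i - 2q_j = 0.
By symmetry each firm produces the same amount; substituting q_j = q_i yields q_i = 130/6 = 65/3.

21.67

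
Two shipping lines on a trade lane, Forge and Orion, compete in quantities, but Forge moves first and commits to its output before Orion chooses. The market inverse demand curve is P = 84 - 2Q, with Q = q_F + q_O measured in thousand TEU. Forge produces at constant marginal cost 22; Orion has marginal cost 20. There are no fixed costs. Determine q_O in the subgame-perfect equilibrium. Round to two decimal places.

8.50

Solve by backward induction. Given q_F, the follower Orion maximises π_O = (84 - 2q_F - 2q_O)q_O - 20q_O.
Setting the follower's marginal profit to zero, 64 - 2q_F - 4q_O = 0, i.e. q_O = (64 - 2q_F)/4.
The leader anticipates this reaction. Substituting into P = 84 - 2Q gives P = 52 - q_F, so π_F = (52 - q_F)q_F - 22q_F.
The leader's first-order condition 30 - 2q_F = 0 yields q_F = 15.
Then q_O = (64 - 2·15)/4 = 17/2.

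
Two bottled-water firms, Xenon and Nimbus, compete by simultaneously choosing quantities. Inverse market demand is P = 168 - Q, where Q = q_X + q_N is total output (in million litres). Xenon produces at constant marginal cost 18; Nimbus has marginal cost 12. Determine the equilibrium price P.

66

Xenon's profit: π_X = (168 - Q)q_X - (18q_X). Setting ∂π_X/∂q_X = 0: 150 - 2q_X - (q_N) = 0.
Nimbus's first-order condition: 156 - 2q_N - (q_X) = 0.
So q_X = (150 - q_N)/2 and q_N = (156 - q_X)/2.
Solving the pair: q_X = 48, q_N = 54.
Total output Q = 102, so price P = 168 - 102 = 66.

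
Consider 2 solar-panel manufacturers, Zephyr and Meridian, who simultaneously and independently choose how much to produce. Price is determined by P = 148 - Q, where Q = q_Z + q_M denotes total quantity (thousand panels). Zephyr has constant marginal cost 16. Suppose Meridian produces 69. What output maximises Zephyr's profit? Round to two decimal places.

31.50

With the rival's output fixed at 69, Zephyr's profit is π_Z = (148 - 69 - q_Z)q_Z - (16q_Z) = (79 - q_Z)q_Z - (16q_Z).
∂π_Z/∂q_Z = 63 - 2q_Z = 0, so q_Z = 63/2.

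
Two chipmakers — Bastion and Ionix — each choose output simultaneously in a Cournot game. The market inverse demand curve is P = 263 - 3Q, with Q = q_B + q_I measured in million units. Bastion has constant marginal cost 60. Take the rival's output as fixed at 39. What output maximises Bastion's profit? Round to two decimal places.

14.33

With the rival's output fixed at 39, Bastion's profit is π_B = (263 - 3·39 - 3q_B)q_B - (60q_B) = (146 - 3q_B)q_B - (60q_B).
∂π_B/∂q_B = 86 - 6q_B = 0, so q_B = 43/3.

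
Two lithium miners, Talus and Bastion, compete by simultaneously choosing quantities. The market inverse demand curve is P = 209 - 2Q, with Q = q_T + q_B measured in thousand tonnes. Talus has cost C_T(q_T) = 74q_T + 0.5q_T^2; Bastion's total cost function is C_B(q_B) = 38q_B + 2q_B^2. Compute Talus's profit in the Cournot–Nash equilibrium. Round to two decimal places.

1050.63

Talus's profit: π_T = (209 - 2Q)q_T - (74q_T + (1/2)q_T²). Setting ∂π_T/∂q_T = 0: 135 - 5q_T - 2(q_B) = 0.
Bastion's first-order condition: 171 - 8q_B - 2(q_T) = 0.
Rearranging gives the reaction functions q_T = (135 - 2q_B)/5 and q_B = (171 - 2q_T)/8.
Substituting one into the other gives q_T = 41/2 and q_B = 65/4.
Price P = 209 - 2·(147/4) = 271/2.
Talus's profit: (271/2)·(41/2) - 74·(41/2) - (1/2)(41/2)² = 1050.6250.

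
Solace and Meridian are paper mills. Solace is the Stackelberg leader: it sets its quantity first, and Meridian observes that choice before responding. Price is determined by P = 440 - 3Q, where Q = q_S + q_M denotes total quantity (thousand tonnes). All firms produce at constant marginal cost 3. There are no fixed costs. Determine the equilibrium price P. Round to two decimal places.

112.25

Solve by backward induction. Given q_S, the follower Meridian maximises π_M = (440 - 3q_S - 3q_M)q_M - 3q_M.
Setting the follower's marginal profit to zero, 437 - 3q_S - 6q_M = 0, i.e. q_M = (437 - 3q_S)/6.
The leader anticipates this reaction. Substituting into P = 440 - 3Q gives P = 443/2 - (3/2)q_S, so π_S = (443/2 - (3/2)q_S)q_S - 3q_S.
Leader FOC: 437/2 - 3q_S = 0, so q_S = 437/6.
Then q_M = (437 - 3·(437/6))/6 = 437/12.
Total output Q = 437/4, so price P = 440 - 3·(437/4) = 449/4.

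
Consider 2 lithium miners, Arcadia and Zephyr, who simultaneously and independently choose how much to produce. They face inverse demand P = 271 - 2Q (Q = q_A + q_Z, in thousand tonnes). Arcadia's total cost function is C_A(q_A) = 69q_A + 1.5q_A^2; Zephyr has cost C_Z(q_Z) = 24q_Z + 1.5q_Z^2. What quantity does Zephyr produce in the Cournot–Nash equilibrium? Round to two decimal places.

29.44

Arcadia's profit: π_A = (271 - 2Q)q_A - (69q_A + (3/2)q_A²). Setting ∂π_A/∂q_A = 0: 202 - 7q_A - 2(q_Z) = 0.
Zephyr's profit: π_Z = (271 - 2Q)q_Z - (24q_Z + (3/2)q_Z²). Setting ∂π_Z/∂q_Z = 0: 247 - 7q_Z - 2(q_A) = 0.
So q_A = (202 - 2q_Z)/7 and q_Z = (247 - 2q_A)/7.
Substituting one into the other gives q_A = 184/9 and q_Z = 265/9.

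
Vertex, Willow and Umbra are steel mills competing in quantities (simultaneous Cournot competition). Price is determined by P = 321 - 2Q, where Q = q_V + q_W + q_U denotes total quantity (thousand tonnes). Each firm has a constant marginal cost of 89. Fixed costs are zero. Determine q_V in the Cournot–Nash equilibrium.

A representative firm's profit is π_i = q_i(321 - 2Q) - 89q_i.
First-order condition (treating rivals' output as given): 232 - 4q_i - 2·Σ_{j≠i} q_j = 0.
With identical firms every q_j equals q_i, so Σ_{j≠i} q_j = 2q_i and 232 = 8q_i, giving q_i = 29.

29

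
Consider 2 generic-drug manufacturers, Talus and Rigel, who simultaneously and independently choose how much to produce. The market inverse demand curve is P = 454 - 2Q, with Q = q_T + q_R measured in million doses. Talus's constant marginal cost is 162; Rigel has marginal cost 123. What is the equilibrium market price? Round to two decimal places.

246.33

Talus's profit: π_T = (454 - 2Q)q_T - (162q_T). Setting ∂π_T/∂q_T = 0: 292 - 4q_T - 2(q_R) = 0.
Rigel's profit: π_R = (454 - 2Q)q_R - (123q_R). Setting ∂π_R/∂q_R = 0: 331 - 4q_R - 2(q_T) = 0.
Best responses: q_T = (292 - 2q_R)/4, q_R = (331 - 2q_T)/4.
Substituting one into the other gives q_T = 253/6 and q_R = 185/3.
Total output Q = 623/6, so price P = 454 - 2·(623/6) = 739/3.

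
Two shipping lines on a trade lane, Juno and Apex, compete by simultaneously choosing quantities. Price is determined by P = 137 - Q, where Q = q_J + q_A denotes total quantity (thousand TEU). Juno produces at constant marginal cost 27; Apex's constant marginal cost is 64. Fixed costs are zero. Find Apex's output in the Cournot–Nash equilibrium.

12

Juno's profit: π_J = (137 - Q)q_J - (27q_J). Setting ∂π_J/∂q_J = 0: 110 - 2q_J - (q_A) = 0.
Apex's first-order condition: 73 - 2q_A - (q_J) = 0.
Best responses: q_J = (110 - q_A)/2, q_A = (73 - q_J)/2.
Substituting one into the other gives q_J = 49 and q_A = 12.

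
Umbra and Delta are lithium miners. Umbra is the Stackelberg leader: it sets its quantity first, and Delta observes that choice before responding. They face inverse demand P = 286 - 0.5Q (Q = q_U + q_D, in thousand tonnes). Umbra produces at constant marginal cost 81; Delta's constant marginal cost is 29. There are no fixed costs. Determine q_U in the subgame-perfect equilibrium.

153

Solve by backward induction. Given q_U, the follower Delta maximises π_D = (286 - (1/2)q_U - (1/2)q_D)q_D - 29q_D.
∂π_D/∂q_D = 257 - (1/2)q_U - q_D = 0 gives the reaction function q_D = (257 - (1/2)q_U).
Umbra substitutes q_D(q_U) into its own profit: π_U = q_U(286 - (1/2)q_U - (257 - (1/2)q_U)/2) - 81q_U = (315/2 - (1/4)q_U)q_U - 81q_U.
Leader FOC: 153/2 - (1/2)q_U = 0, so q_U = 153.
Then q_D = (257 - (1/2)·153) = 361/2.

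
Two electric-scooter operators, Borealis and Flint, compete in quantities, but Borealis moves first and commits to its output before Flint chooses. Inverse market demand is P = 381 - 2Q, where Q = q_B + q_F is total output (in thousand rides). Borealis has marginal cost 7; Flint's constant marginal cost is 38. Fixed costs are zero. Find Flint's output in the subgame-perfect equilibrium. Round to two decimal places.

35.13

The follower Flint best-responds to any q_B: π_F = (381 - 2Q)q_F - 38q_F.
Follower FOC: 343 - 2q_B - 4q_F = 0, so q_F(q_B) = (343 - 2q_B)/4.
Borealis substitutes q_F(q_B) into its own profit: π_B = q_B(381 - 2q_B - (343 - 2q_B)/2) - 7q_B = (419/2 - q_B)q_B - 7q_B.
The leader's first-order condition 405/2 - 2q_B = 0 yields q_B = 405/4.
Then q_F = (343 - 2·(405/4))/4 = 281/8.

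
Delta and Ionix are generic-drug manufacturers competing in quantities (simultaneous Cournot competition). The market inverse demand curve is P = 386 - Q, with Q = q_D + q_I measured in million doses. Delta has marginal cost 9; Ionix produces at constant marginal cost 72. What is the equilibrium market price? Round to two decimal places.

155.67

Delta's profit: π_D = (386 - Q)q_D - (9q_D). Setting ∂π_D/∂q_D = 0: 377 - 2q_D - (q_I) = 0.
Ionix's profit: π_I = (386 - Q)q_I - (72q_I). Setting ∂π_I/∂q_I = 0: 314 - 2q_I - (q_D) = 0.
Best responses: q_D = (377 - q_I)/2, q_I = (314 - q_D)/2.
Solving the pair: q_D = 440/3, q_I = 251/3.
Total output Q = 691/3, so price P = 386 - 691/3 = 467/3.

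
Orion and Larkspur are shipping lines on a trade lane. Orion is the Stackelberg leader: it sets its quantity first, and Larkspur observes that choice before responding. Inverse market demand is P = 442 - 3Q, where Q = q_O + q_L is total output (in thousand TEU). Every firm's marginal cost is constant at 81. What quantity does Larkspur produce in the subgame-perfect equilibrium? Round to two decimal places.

Solve by backward induction. Given q_O, the follower Larkspur maximises π_L = (442 - 3q_O - 3q_L)q_L - 81q_L.
∂π_L/∂q_L = 361 - 3q_O - 6q_L = 0 gives the reaction function q_L = (361 - 3q_O)/6.
Orion substitutes q_L(q_O) into its own profit: π_O = q_O(442 - 3q_O - (361 - 3q_O)/2) - 81q_O = (523/2 - (3/2)q_O)q_O - 81q_O.
Maximising: ∂π_O/∂q_O = 361/2 - 3q_O = 0, giving q_O = 361/6.
Then q_L = (361 - 3·(361/6))/6 = 361/12.

30.08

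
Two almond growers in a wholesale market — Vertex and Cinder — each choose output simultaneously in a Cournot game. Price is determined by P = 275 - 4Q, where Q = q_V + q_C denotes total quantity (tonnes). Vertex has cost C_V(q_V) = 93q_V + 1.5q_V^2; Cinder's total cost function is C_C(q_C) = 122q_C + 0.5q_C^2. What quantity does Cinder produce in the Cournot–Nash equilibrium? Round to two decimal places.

Vertex's profit: π_V = (275 - 4Q)q_V - (93q_V + (3/2)q_V²). Setting ∂π_V/∂q_V = 0: 182 - 11q_V - 4(q_C) = 0.
Cinder's first-order condition: 153 - 9q_C - 4(q_V) = 0.
Best responses: q_V = (182 - 4q_C)/11, q_C = (153 - 4q_V)/9.
Solving the pair: q_V = 1026/83, q_C = 955/83.

11.51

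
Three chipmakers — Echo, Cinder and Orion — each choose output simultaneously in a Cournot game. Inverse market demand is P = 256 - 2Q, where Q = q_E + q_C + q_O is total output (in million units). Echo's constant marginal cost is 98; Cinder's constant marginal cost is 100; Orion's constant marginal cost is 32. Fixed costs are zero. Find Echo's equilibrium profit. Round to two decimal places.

276.13

Echo's profit: π_E = (256 - 2Q)q_E - (98q_E). Setting ∂π_E/∂q_E = 0: 158 - 4q_E - 2(q_C + q_O) = 0.
Cinder's first-order condition: 156 - 4q_C - 2(q_E + q_O) = 0.
Orion's profit: π_O = (256 - 2Q)q_O - (32q_O). Setting ∂π_O/∂q_O = 0: 224 - 4q_O - 2(q_E + q_C) = 0.
Summing all 3 equations gives 538 − 8Q = 0, hence Q = 269/4.
Back-substituting: q_E = (158 − 269/2)/2 = 47/4, q_C = (156 − 269/2)/2 = 43/4, q_O = (224 − 269/2)/2 = 179/4.
Price P = 256 - 2·(269/4) = 243/2.
Echo's profit: (243/2 - 98)·(47/4) = 276.1250.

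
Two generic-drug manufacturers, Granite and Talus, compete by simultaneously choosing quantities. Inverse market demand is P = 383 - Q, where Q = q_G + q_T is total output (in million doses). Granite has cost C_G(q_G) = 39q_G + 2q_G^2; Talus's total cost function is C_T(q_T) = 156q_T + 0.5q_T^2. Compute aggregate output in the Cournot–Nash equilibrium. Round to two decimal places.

107.24

Granite's profit: π_G = (383 - Q)q_G - (39q_G + 2q_G²). Setting ∂π_G/∂q_G = 0: 344 - 6q_G - (q_T) = 0.
Talus's profit: π_T = (383 - Q)q_T - (156q_T + (1/2)q_T²). Setting ∂π_T/∂q_T = 0: 227 - 3q_T - (q_G) = 0.
So q_G = (344 - q_T)/6 and q_T = (227 - q_G)/3.
Substituting one into the other gives q_G = 805/17 and q_T = 1018/17.
Total output Q = 805/17 + 1018/17 = 1823/17.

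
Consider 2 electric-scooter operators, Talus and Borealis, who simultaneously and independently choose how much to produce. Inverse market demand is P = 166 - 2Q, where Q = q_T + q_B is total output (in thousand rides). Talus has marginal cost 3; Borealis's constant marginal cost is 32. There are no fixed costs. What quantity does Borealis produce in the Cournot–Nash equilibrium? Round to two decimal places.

17.50

Talus's profit: π_T = (166 - 2Q)q_T - (3q_T). Setting ∂π_T/∂q_T = 0: 163 - 4q_T - 2(q_B) = 0.
Borealis's profit: π_B = (166 - 2Q)q_B - (32q_B). Setting ∂π_B/∂q_B = 0: 134 - 4q_B - 2(q_T) = 0.
So q_T = (163 - 2q_B)/4 and q_B = (134 - 2q_T)/4.
Substituting one into the other gives q_T = 32 and q_B = 35/2.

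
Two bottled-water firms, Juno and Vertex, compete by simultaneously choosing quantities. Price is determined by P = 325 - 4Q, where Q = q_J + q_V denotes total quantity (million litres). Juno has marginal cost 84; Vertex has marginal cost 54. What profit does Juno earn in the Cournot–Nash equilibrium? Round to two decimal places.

Juno's profit: π_J = (325 - 4Q)q_J - (84q_J). Setting ∂π_J/∂q_J = 0: 241 - 8q_J - 4(q_V) = 0.
Vertex's profit: π_V = (325 - 4Q)q_V - (54q_V). Setting ∂π_V/∂q_V = 0: 271 - 8q_V - 4(q_J) = 0.
So q_J = (241 - 4q_V)/8 and q_V = (271 - 4q_J)/8.
Solving the pair: q_J = 211/12, q_V = 301/12.
Price P = 325 - 4·(128/3) = 463/3.
Juno's profit: (463/3 - 84)·(211/12) = 1236.6944.

1236.69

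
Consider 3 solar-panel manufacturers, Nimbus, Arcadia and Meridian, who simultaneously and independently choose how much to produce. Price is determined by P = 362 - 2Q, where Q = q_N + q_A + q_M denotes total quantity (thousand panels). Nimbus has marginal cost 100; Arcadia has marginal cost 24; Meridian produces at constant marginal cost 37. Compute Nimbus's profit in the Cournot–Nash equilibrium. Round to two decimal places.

Nimbus's profit: π_N = (362 - 2Q)q_N - (100q_N). Setting ∂π_N/∂q_N = 0: 262 - 4q_N - 2(q_A + q_M) = 0.
Arcadia's profit: π_A = (362 - 2Q)q_A - (24q_A). Setting ∂π_A/∂q_A = 0: 338 - 4q_A - 2(q_N + q_M) = 0.
Meridian's profit: π_M = (362 - 2Q)q_M - (37q_M). Setting ∂π_M/∂q_M = 0: 325 - 4q_M - 2(q_N + q_A) = 0.
Summing all 3 equations gives 925 − 8Q = 0, hence Q = 925/8.
Back-substituting: q_N = (262 − 925/4)/2 = 123/8, q_A = (338 − 925/4)/2 = 427/8, q_M = (325 − 925/4)/2 = 375/8.
Price P = 362 - 2·(925/8) = 523/4.
Nimbus's profit: (523/4 - 100)·(123/8) = 472.7813.

472.78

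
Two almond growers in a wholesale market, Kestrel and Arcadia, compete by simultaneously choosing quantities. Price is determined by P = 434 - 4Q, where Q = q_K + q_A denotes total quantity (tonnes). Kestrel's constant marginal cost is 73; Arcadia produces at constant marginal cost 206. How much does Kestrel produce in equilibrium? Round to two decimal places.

41.17

Kestrel's profit: π_K = (434 - 4Q)q_K - (73q_K). Setting ∂π_K/∂q_K = 0: 361 - 8q_K - 4(q_A) = 0.
Arcadia's profit: π_A = (434 - 4Q)q_A - (206q_A). Setting ∂π_A/∂q_A = 0: 228 - 8q_A - 4(q_K) = 0.
Rearranging gives the reaction functions q_K = (361 - 4q_A)/8 and q_A = (228 - 4q_K)/8.
Solving the pair: q_K = 247/6, q_A = 95/12.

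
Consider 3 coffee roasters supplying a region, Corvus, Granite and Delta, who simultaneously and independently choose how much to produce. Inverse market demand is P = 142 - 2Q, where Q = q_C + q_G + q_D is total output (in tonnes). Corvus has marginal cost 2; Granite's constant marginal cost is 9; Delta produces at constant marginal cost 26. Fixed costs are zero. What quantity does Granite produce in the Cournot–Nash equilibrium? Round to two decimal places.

Corvus's profit: π_C = (142 - 2Q)q_C - (2q_C). Setting ∂π_C/∂q_C = 0: 140 - 4q_C - 2(q_G + q_D) = 0.
Granite's first-order condition: 133 - 4q_G - 2(q_C + q_D) = 0.
Delta's profit: π_D = (142 - 2Q)q_D - (26q_D). Setting ∂π_D/∂q_D = 0: 116 - 4q_D - 2(q_C + q_G) = 0.
Summing all 3 equations gives 389 − 8Q = 0, hence Q = 389/8.
Back-substituting: q_C = (140 − 389/4)/2 = 171/8, q_G = (133 − 389/4)/2 = 143/8, q_D = (116 − 389/4)/2 = 75/8.

17.88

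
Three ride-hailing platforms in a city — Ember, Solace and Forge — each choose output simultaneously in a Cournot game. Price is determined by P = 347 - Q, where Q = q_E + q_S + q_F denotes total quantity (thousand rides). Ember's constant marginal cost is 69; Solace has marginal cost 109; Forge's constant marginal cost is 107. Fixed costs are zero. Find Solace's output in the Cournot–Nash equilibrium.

49

Ember's profit: π_E = (347 - Q)q_E - (69q_E). Setting ∂π_E/∂q_E = 0: 278 - 2q_E - (q_S + q_F) = 0.
Solace's first-order condition: 238 - 2q_S - (q_E + q_F) = 0.
Forge's first-order condition: 240 - 2q_F - (q_E + q_S) = 0.
Summing all 3 equations gives 756 − 4Q = 0, hence Q = 189.
Back-substituting: q_E = (278 − 189) = 89, q_S = (238 − 189) = 49, q_F = (240 − 189) = 51.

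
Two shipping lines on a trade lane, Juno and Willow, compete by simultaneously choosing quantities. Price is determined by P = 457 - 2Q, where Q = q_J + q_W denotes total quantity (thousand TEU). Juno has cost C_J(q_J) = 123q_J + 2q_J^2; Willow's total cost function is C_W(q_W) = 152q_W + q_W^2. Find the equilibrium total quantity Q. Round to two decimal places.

Juno's profit: π_J = (457 - 2Q)q_J - (123q_J + 2q_J²). Setting ∂π_J/∂q_J = 0: 334 - 8q_J - 2(q_W) = 0.
Willow's first-order condition: 305 - 6q_W - 2(q_J) = 0.
Best responses: q_J = (334 - 2q_W)/8, q_W = (305 - 2q_J)/6.
Substituting one into the other gives q_J = 697/22 and q_W = 443/11.
Total output Q = 697/22 + 443/11 = 1583/22.

71.95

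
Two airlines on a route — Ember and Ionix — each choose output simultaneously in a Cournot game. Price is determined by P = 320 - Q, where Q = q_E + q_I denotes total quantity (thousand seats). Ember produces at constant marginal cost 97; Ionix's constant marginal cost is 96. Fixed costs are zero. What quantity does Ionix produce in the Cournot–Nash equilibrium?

75

Ember's profit: π_E = (320 - Q)q_E - (97q_E). Setting ∂π_E/∂q_E = 0: 223 - 2q_E - (q_I) = 0.
Ionix's first-order condition: 224 - 2q_I - (q_E) = 0.
So q_E = (223 - q_I)/2 and q_I = (224 - q_E)/2.
Substituting one into the other gives q_E = 74 and q_I = 75.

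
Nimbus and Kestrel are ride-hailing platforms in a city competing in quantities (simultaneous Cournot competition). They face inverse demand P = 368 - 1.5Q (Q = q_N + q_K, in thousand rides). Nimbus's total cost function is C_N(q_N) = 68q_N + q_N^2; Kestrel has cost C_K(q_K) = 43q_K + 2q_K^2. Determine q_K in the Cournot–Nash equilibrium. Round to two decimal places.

35.88

Nimbus's profit: π_N = (368 - 1.5Q)q_N - (68q_N + q_N²). Setting ∂π_N/∂q_N = 0: 300 - 5q_N - (3/2)(q_K) = 0.
Kestrel's profit: π_K = (368 - 1.5Q)q_K - (43q_K + 2q_K²). Setting ∂π_K/∂q_K = 0: 325 - 7q_K - (3/2)(q_N) = 0.
Rearranging gives the reaction functions q_N = (300 - (3/2)q_K)/5 and q_K = (325 - (3/2)q_N)/7.
Solving the pair: q_N = 49.2366, q_K = 35.8779.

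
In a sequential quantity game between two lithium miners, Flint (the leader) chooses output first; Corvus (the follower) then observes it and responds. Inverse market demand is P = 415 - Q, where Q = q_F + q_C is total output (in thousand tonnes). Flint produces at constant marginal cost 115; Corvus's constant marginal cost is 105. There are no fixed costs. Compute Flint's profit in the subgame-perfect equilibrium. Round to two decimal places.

10512.50

The follower Corvus best-responds to any q_F: π_C = (415 - Q)q_C - 105q_C.
Setting the follower's marginal profit to zero, 310 - q_F - 2q_C = 0, i.e. q_C = (310 - q_F)/2.
Flint substitutes q_C(q_F) into its own profit: π_F = q_F(415 - q_F - (310 - q_F)/2) - 115q_F = (260 - (1/2)q_F)q_F - 115q_F.
The leader's first-order condition 145 - q_F = 0 yields q_F = 145.
Then q_C = (310 - 145)/2 = 165/2.
Price P = 415 - 455/2 = 375/2.
Flint's profit: (375/2 - 115)·145 = 10512.5000.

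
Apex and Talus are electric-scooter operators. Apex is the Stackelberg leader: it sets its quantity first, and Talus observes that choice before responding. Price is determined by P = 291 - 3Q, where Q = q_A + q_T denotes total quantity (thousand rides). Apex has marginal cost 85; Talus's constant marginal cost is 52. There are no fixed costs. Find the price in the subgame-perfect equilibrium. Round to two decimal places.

128.25

Solve by backward induction. Given q_A, the follower Talus maximises π_T = (291 - 3q_A - 3q_T)q_T - 52q_T.
Follower FOC: 239 - 3q_A - 6q_T = 0, so q_T(q_A) = (239 - 3q_A)/6.
The leader anticipates this reaction. Substituting into P = 291 - 3Q gives P = 343/2 - (3/2)q_A, so π_A = (343/2 - (3/2)q_A)q_A - 85q_A.
Maximising: ∂π_A/∂q_A = 173/2 - 3q_A = 0, giving q_A = 173/6.
Then q_T = (239 - 3·(173/6))/6 = 305/12.
Total output Q = 217/4, so price P = 291 - 3·(217/4) = 513/4.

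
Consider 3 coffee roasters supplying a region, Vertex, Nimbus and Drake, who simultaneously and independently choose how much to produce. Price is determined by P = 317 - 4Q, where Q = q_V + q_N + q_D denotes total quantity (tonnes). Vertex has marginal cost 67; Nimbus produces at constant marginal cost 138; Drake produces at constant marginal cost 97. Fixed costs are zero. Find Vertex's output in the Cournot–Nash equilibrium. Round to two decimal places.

21.94

Vertex's profit: π_V = (317 - 4Q)q_V - (67q_V). Setting ∂π_V/∂q_V = 0: 250 - 8q_V - 4(q_N + q_D) = 0.
Nimbus's profit: π_N = (317 - 4Q)q_N - (138q_N). Setting ∂π_N/∂q_N = 0: 179 - 8q_N - 4(q_V + q_D) = 0.
Drake's first-order condition: 220 - 8q_D - 4(q_V + q_N) = 0.
Adding the 3 conditions: 649 − 8Q − 8Q = 0, i.e. Q = 649/16.
Back-substituting: q_V = (250 − 649/4)/4 = 351/16, q_N = (179 − 649/4)/4 = 67/16, q_D = (220 − 649/4)/4 = 231/16.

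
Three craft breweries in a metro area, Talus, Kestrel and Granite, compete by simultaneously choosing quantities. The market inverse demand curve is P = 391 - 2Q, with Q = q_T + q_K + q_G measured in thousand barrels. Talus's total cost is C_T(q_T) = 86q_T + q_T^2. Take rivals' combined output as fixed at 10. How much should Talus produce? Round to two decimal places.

With rivals' combined output fixed at 10, Talus's profit is π_T = (391 - 2·10 - 2q_T)q_T - (86q_T + q_T²) = (371 - 2q_T)q_T - (86q_T + q_T²).
∂π_T/∂q_T = 285 - 6q_T = 0, so q_T = 95/2.

47.50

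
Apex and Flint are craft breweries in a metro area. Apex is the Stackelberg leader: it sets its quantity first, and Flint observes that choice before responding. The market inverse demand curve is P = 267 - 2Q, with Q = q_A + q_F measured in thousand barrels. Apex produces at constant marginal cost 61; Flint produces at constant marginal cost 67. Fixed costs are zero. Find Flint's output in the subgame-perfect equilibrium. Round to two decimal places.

23.50

The follower Flint best-responds to any q_A: π_F = (267 - 2Q)q_F - 67q_F.
Follower FOC: 200 - 2q_A - 4q_F = 0, so q_F(q_A) = (200 - 2q_A)/4.
The leader anticipates this reaction. Substituting into P = 267 - 2Q gives P = 167 - q_A, so π_A = (167 - q_A)q_A - 61q_A.
Maximising: ∂π_A/∂q_A = 106 - 2q_A = 0, giving q_A = 53.
Then q_F = (200 - 2·53)/4 = 47/2.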